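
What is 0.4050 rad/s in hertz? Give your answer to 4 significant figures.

1 rad/s = 0.159155 hertz.
So 0.4050 × 0.159155 ≈ 0.06446 Hz.

0.06446 hertz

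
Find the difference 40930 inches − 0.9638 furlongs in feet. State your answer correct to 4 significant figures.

40930 in = 3410.83 ft and 0.9638 furlong = 636.108 ft.
3410.83 − 636.108 ≈ 2775 ft.

2775 feet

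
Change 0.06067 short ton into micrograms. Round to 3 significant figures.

5.50 × 10^10 μg

1 short ton = 9.07185 × 10^11 micrograms.
So 0.06067 × 9.07185 × 10^11 ≈ 5.50 × 10^10 μg.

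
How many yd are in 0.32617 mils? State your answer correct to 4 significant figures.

9.060 × 10^-6 yd

1 mil = 2.77778 × 10^-5 yd.
So 0.32617 × 2.77778 × 10^-5 ≈ 9.060 × 10^-6 yd.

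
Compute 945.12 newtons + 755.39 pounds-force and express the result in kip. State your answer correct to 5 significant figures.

0.96786 kip

945.12 N = 0.212471 kip and 755.39 lbf = 0.755390 kip.
0.212471 + 0.755390 ≈ 0.96786 kip.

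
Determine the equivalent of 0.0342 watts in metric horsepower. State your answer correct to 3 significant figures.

1 W = 0.00135962 PS.
Then 0.0342 × 0.00135962 ≈ 4.65e-5 PS.

4.65e-5 PS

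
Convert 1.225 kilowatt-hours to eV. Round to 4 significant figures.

2.753 × 10^25 eV

1 kWh = 2.24694 × 10^25 electronvolts.
1.225 × 2.24694 × 10^25 ≈ 2.753 × 10^25 eV.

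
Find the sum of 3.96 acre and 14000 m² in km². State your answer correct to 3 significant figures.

3.96 acre = 0.0160256 km² and 14000 m² = 0.0140000 km².
0.0160256 + 0.0140000 ≈ 0.0300 km².

0.0300 square kilometers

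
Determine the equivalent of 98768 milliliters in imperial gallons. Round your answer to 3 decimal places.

1 mL = 0.000219969 imp gal.
Then 98768 × 0.000219969 ≈ 21.726 imp gal.

21.726 imp gal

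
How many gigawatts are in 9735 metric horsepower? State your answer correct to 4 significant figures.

0.007160 gigawatts

1 metric horsepower = 7.35499 × 10^-7 GW.
So 9735 × 7.35499 × 10^-7 ≈ 0.007160 GW.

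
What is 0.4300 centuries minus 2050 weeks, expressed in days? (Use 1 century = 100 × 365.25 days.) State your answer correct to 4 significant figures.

1356 days

0.4300 century = 15705.75 d and 2050 wk = 14350.00 d.
15705.75 − 14350.00 ≈ 1356 d.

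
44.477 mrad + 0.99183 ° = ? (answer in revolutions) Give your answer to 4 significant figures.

0.009834 rev

44.477 mrad = 0.00707873 rev and 0.99183 ° = 0.00275508 rev.
0.00707873 + 0.00275508 ≈ 0.009834 rev.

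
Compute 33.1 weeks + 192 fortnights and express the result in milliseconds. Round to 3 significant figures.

2.52 × 10^11 ms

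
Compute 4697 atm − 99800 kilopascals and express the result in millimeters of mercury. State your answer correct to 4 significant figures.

4697 atm = 3.56972e+6 mmHg and 99800 kPa = 748561 mmHg.
3.56972e+6 − 748561 ≈ 2.821e+6 mmHg.

2.821e+6 mmHg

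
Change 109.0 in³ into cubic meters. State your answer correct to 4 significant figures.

1 in³ = 1.63871e-5 m³.
109.0 × 1.63871e-5 ≈ 0.001786 m³.

0.001786 m³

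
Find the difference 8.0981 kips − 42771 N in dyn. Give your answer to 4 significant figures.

-6.749e+8 dyn

8.0981 kip = 3.60221e+9 dyn and 42771 N = 4.27710e+9 dyn.
3.60221e+9 − 4.27710e+9 ≈ -6.749e+8 dyn.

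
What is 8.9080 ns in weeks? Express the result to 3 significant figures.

1 ns = 1.65344 × 10^-15 weeks.
So 8.9080 × 1.65344 × 10^-15 ≈ 1.47 × 10^-14 wk.

1.47 × 10^-14 wk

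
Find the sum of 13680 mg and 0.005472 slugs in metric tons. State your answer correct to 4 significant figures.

9.354e-5 metric tons

13680 mg = 1.36800e-5 t and 0.005472 slug = 7.98578e-5 t.
1.36800e-5 + 7.98578e-5 ≈ 9.354e-5 t.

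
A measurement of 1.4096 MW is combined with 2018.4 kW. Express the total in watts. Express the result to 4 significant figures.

1.4096 MW = 1.40960 × 10^6 W and 2018.4 kW = 2.01840 × 10^6 W.
1.40960 × 10^6 + 2.01840 × 10^6 ≈ 3.428 × 10^6 W.

3.428 × 10^6 W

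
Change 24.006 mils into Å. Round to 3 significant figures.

6.10 × 10^6 angstroms

1 mil = 254000 angstroms.
Thus 24.006 × 254000 ≈ 6.10 × 10^6 Å.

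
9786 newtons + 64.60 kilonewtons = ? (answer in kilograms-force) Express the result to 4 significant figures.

7585 kgf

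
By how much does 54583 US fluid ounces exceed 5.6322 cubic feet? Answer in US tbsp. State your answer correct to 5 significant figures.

98380 US tablespoons

54583 US fl oz = 109166 US tbsp and 5.6322 ft³ = 10785.7 US tbsp.
109166 − 10785.7 ≈ 98380 US tbsp.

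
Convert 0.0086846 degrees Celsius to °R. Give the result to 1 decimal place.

°R = (°C + 273.15) × 9/5.
Applying the formula gives 491.7 °R.

491.7 degrees Rankine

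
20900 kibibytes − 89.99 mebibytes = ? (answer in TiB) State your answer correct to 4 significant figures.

20900 KiB = 1.94646e-5 TiB and 89.99 MiB = 8.58212e-5 TiB.
1.94646e-5 − 8.58212e-5 ≈ -6.636e-5 TiB.

-6.636e-5 tebibytes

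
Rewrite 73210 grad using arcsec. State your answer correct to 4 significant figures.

2.372 × 10^8 arcsec

1 grad = 3240.00 arcsec.
Thus 73210 × 3240.00 ≈ 2.372 × 10^8 arcsec.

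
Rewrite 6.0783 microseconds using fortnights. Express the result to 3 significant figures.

1 microsecond = 8.26720 × 10^-13 fortnights.
So 6.0783 × 8.26720 × 10^-13 ≈ 5.03 × 10^-12 fortnight.

5.03 × 10^-12 fortnights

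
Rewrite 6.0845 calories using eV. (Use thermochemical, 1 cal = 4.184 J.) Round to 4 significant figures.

1 calorie = 2.61145e+19 eV.
So 6.0845 × 2.61145e+19 ≈ 1.589e+20 eV.

1.589e+20 eV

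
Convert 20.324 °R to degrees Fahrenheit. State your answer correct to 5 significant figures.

-439.35 °F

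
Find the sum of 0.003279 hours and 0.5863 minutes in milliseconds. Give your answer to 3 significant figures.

0.003279 h = 11804.4 ms and 0.5863 min = 35178.0 ms.
11804.4 + 35178.0 ≈ 47000 ms.

47000 ms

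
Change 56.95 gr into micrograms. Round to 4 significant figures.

3.690 × 10^6 micrograms

1 grain = 64798.9 μg.
56.95 × 64798.9 ≈ 3.690 × 10^6 μg.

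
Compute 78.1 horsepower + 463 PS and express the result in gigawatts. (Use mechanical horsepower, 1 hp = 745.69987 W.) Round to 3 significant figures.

0.000399 GW

78.1 hp = 5.82392e-5 GW and 463 PS = 0.000340536 GW.
5.82392e-5 + 0.000340536 ≈ 0.000399 GW.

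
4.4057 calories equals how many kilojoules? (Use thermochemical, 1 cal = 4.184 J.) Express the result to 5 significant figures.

0.018433 kilojoules

1 cal = 0.00418400 kJ.
Then 4.4057 × 0.00418400 ≈ 0.018433 kJ.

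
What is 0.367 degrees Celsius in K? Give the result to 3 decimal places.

K = °C + 273.15.
Applying the formula gives 273.517 K.

273.517 K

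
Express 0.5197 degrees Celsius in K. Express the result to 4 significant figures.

K = °C + 273.15.
Applying the formula gives 273.7 K.

273.7 kelvins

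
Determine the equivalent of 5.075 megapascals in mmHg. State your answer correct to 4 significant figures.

1 megapascal = 7500.62 mmHg.
Then 5.075 × 7500.62 ≈ 38070 mmHg.

38070 millimeters of mercury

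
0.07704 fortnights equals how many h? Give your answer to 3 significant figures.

25.9 hours

1 fortnight = 336.000 hours.
So 0.07704 × 336.000 ≈ 25.9 h.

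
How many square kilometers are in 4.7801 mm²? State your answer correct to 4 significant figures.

4.780 × 10^-12 km²

1 mm² = 1.00000 × 10^-12 km².
4.7801 × 1.00000 × 10^-12 ≈ 4.780 × 10^-12 km².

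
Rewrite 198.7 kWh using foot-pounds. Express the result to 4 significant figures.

1 kilowatt-hour = 2.65522e+6 ft·lbf.
Then 198.7 × 2.65522e+6 ≈ 5.276e+8 ft·lbf.

5.276e+8 foot-pounds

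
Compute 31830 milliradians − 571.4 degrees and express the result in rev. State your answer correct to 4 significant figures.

3.479 revolutions

31830 mrad = 5.06590 rev and 571.4 ° = 1.58722 rev.
5.06590 − 1.58722 ≈ 3.479 rev.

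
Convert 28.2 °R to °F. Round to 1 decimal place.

°R = °F + 459.67.
Applying the formula gives -431.5 °F.

-431.5 °F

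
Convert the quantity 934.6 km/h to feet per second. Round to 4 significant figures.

851.7 ft/s

1 kilometer per hour = 0.911344 feet per second.
So 934.6 × 0.911344 ≈ 851.7 ft/s.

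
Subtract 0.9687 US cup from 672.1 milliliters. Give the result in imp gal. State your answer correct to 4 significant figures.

0.09743 imperial gallons

672.1 mL = 0.147841 imp gal and 0.9687 US cup = 0.0504132 imp gal.
0.147841 − 0.0504132 ≈ 0.09743 imp gal.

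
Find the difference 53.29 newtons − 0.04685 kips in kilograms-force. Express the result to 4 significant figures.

-15.82 kilograms-force

53.29 N = 5.43407 kgf and 0.04685 kip = 21.2508 kgf.
5.43407 − 21.2508 ≈ -15.82 kgf.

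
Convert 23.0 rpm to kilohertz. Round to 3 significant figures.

1 rpm = 1.66667e-5 kHz.
So 23.0 × 1.66667e-5 ≈ 0.000383 kHz.

0.000383 kilohertz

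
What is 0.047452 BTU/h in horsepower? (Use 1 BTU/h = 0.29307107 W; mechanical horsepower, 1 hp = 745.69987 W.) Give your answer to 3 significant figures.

1.86e-5 horsepower

1 BTU/h = 0.000393015 hp.
So 0.047452 × 0.000393015 ≈ 1.86e-5 hp.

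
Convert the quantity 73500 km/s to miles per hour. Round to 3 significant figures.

1 kilometer per second = 2236.94 miles per hour.
So 73500 × 2236.94 ≈ 1.64e+8 mph.

1.64e+8 miles per hour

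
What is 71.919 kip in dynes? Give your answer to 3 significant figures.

3.20e+10 dyn

1 kip = 4.44822e+8 dynes.
71.919 × 4.44822e+8 ≈ 3.20e+10 dyn.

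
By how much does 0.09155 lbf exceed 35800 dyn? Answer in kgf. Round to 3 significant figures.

0.00502 kilograms-force

0.09155 lbf = 0.0415264 kgf and 35800 dyn = 0.0365058 kgf.
0.0415264 − 0.0365058 ≈ 0.00502 kgf.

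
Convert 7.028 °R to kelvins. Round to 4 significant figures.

°R = K × 9/5.
Applying the formula gives 3.904 K.

3.904 kelvins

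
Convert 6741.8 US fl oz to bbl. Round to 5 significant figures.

1 US fluid ounce = 0.000186012 oil barrels.
Then 6741.8 × 0.000186012 ≈ 1.2541 bbl.

1.2541 bbl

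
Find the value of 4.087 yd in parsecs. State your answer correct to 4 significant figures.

1 yd = 2.96337e-17 parsecs.
Then 4.087 × 2.96337e-17 ≈ 1.211e-16 pc.

1.211e-16 pc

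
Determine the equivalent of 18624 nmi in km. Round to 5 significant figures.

34492 km

1 nmi = 1.85200 kilometers.
18624 × 1.85200 ≈ 34492 km.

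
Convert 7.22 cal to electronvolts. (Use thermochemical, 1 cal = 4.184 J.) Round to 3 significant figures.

1 calorie = 2.61145e+19 eV.
7.22 × 2.61145e+19 ≈ 1.89e+20 eV.

1.89e+20 electronvolts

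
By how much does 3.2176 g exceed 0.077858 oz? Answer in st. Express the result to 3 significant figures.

0.000159 stone

3.2176 g = 0.000506685 st and 0.077858 oz = 0.000347580 st.
0.000506685 − 0.000347580 ≈ 0.000159 st.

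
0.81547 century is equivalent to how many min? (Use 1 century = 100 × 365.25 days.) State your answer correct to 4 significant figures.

4.289e+7 minutes

1 century = 5.25960e+7 min.
Then 0.81547 × 5.25960e+7 ≈ 4.289e+7 min.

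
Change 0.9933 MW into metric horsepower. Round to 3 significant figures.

1 megawatt = 1359.62 metric horsepower.
Thus 0.9933 × 1359.62 ≈ 1350 PS.

1350 PS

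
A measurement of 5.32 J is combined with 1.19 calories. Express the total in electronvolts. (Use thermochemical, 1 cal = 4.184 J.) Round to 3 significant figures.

6.43e+19 electronvolts

5.32 J = 3.32048e+19 eV and 1.19 cal = 3.10762e+19 eV.
3.32048e+19 + 3.10762e+19 ≈ 6.43e+19 eV.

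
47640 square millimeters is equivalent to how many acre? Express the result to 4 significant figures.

1.177e-5 acres

1 square millimeter = 2.47105e-10 acre.
47640 × 2.47105e-10 ≈ 1.177e-5 acre.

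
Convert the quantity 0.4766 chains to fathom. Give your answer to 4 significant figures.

5.243 fathoms

1 chain = 11.0000 fathoms.
Thus 0.4766 × 11.0000 ≈ 5.243 fathom.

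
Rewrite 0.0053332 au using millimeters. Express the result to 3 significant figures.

1 au = 1.49598e+14 mm.
Then 0.0053332 × 1.49598e+14 ≈ 7.98e+11 mm.

7.98e+11 mm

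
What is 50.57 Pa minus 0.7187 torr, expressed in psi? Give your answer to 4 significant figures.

-0.006563 psi

50.57 Pa = 0.00733456 psi and 0.7187 torr = 0.0138973 psi.
0.00733456 − 0.0138973 ≈ -0.006563 psi.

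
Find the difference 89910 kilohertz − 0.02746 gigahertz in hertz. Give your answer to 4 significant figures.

89910 kHz = 8.99100e+7 Hz and 0.02746 GHz = 2.74600e+7 Hz.
8.99100e+7 − 2.74600e+7 ≈ 6.245e+7 Hz.

6.245e+7 hertz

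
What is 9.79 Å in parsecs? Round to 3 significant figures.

3.17e-26 pc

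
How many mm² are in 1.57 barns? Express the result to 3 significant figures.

1.57e-22 mm²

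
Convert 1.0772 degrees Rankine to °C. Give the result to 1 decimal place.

-272.6 degrees Celsius

°R = (°C + 273.15) × 9/5.
Applying the formula gives -272.6 °C.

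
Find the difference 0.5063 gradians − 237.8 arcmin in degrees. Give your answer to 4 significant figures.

0.5063 grad = 0.455670 ° and 237.8 arcmin = 3.96333 °.
0.455670 − 3.96333 ≈ -3.508 °.

-3.508 °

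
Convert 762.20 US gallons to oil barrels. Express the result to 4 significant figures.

1 US gal = 0.0238095 oil barrels.
Thus 762.20 × 0.0238095 ≈ 18.15 bbl.

18.15 bbl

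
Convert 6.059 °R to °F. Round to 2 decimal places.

°R = °F + 459.67.
Applying the formula gives -453.61 °F.

-453.61 °F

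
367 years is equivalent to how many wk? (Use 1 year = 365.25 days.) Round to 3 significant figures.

1 yr = 52.1786 wk.
Thus 367 × 52.1786 ≈ 19100 wk.

19100 wk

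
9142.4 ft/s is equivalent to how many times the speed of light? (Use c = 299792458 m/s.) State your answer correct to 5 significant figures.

9.2951e-6 times the speed of light

1 foot per second = 1.01670e-9 times the speed of light.
So 9142.4 × 1.01670e-9 ≈ 9.2951e-6 c.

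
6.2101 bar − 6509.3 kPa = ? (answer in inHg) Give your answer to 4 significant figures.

6.2101 bar = 183.384 inHg and 6509.3 kPa = 1922.20 inHg.
183.384 − 1922.20 ≈ -1739 inHg.

-1739 inches of mercury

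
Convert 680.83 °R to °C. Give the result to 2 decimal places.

105.09 degrees Celsius

°R = (°C + 273.15) × 9/5.
Applying the formula gives 105.09 °C.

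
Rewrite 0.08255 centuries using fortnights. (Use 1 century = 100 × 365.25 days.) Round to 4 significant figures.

1 century = 2608.93 fortnight.
Then 0.08255 × 2608.93 ≈ 215.4 fortnight.

215.4 fortnights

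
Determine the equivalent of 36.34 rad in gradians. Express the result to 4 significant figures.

1 rad = 63.6620 grad.
So 36.34 × 63.6620 ≈ 2313 grad.

2313 grad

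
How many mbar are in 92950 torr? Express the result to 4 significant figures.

123900 mbar

1 torr = 1.33322 mbar.
So 92950 × 1.33322 ≈ 123900 mbar.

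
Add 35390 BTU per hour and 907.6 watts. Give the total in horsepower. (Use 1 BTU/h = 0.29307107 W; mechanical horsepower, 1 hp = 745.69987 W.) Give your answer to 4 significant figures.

15.13 hp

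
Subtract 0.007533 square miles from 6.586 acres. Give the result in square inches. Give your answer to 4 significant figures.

6.586 acre = 4.13116e+7 in² and 0.007533 mi² = 3.02412e+7 in².
4.13116e+7 − 3.02412e+7 ≈ 1.107e+7 in².

1.107e+7 in²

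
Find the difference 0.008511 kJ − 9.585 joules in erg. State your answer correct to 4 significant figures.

0.008511 kJ = 8.51100 × 10^7 erg and 9.585 J = 9.58500 × 10^7 erg.
8.51100 × 10^7 − 9.58500 × 10^7 ≈ -1.074 × 10^7 erg.

-1.074 × 10^7 erg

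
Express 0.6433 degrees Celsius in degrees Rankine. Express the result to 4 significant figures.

492.8 °R

°R = (°C + 273.15) × 9/5.
Applying the formula gives 492.8 °R.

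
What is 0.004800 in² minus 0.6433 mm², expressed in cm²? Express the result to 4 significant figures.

0.02453 cm²

0.004800 in² = 0.0309677 cm² and 0.6433 mm² = 0.00643300 cm².
0.0309677 − 0.00643300 ≈ 0.02453 cm².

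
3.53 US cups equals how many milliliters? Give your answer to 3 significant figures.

835 mL

1 US cup = 236.588 milliliters.
So 3.53 × 236.588 ≈ 835 mL.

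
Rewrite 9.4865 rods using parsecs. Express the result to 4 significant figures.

1.546 × 10^-15 pc

1 rod = 1.62985 × 10^-16 pc.
9.4865 × 1.62985 × 10^-16 ≈ 1.546 × 10^-15 pc.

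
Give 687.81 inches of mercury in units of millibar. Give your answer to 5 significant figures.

23292 mbar

1 inch of mercury = 33.8639 millibar.
687.81 × 33.8639 ≈ 23292 mbar.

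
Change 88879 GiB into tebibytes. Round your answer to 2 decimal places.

1 GiB = 0.0009765625 tebibytes.
Then 88879 × 0.0009765625 ≈ 86.80 TiB.

86.80 tebibytes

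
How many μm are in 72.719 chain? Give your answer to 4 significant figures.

1.463 × 10^9 micrometers

1 chain = 2.01168 × 10^7 μm.
Thus 72.719 × 2.01168 × 10^7 ≈ 1.463 × 10^9 μm.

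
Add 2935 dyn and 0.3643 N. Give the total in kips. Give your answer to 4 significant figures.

2935 dyn = 6.59814e-6 kip and 0.3643 N = 8.18979e-5 kip.
6.59814e-6 + 8.18979e-5 ≈ 8.850e-5 kip.

8.850e-5 kip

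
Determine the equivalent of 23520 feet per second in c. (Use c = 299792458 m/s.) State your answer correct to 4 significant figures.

2.391 × 10^-5 times the speed of light

1 foot per second = 1.01670 × 10^-9 c.
23520 × 1.01670 × 10^-9 ≈ 2.391 × 10^-5 c.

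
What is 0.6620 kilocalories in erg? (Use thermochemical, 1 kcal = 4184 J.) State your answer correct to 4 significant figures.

2.770 × 10^10 ergs

1 kilocalorie = 4.18400 × 10^10 erg.
So 0.6620 × 4.18400 × 10^10 ≈ 2.770 × 10^10 erg.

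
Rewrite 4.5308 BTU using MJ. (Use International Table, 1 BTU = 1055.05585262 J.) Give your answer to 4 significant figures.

0.004780 megajoules

1 British thermal unit = 0.00105506 MJ.
4.5308 × 0.00105506 ≈ 0.004780 MJ.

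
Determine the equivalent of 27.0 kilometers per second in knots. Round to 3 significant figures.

1 kilometer per second = 1943.84 knots.
27.0 × 1943.84 ≈ 52500 kn.

52500 kn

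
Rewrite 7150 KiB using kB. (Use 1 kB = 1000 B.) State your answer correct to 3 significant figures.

7320 kilobytes

1 KiB = 1.02400 kilobytes.
So 7150 × 1.02400 ≈ 7320 kB.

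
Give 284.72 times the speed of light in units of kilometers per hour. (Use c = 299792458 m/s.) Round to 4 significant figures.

3.073 × 10^11 km/h

1 c = 1.07925 × 10^9 kilometers per hour.
So 284.72 × 1.07925 × 10^9 ≈ 3.073 × 10^11 km/h.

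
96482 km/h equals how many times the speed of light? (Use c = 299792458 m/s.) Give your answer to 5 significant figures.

8.9397e-5 times the speed of light

1 kilometer per hour = 9.26567e-10 c.
So 96482 × 9.26567e-10 ≈ 8.9397e-5 c.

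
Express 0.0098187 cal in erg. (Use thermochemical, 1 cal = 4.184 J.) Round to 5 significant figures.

1 cal = 4.18400 × 10^7 erg.
0.0098187 × 4.18400 × 10^7 ≈ 410810 erg.

410810 erg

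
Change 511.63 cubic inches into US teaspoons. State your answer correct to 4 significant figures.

1 cubic inch = 3.32468 US tsp.
Then 511.63 × 3.32468 ≈ 1701 US tsp.

1701 US tsp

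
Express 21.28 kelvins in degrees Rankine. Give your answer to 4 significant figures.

38.30 °R

°R = K × 9/5.
Applying the formula gives 38.30 °R.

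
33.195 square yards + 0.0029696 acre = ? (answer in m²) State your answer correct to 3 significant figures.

39.8 m²

33.195 yd² = 27.7552 m² and 0.0029696 acre = 12.0175 m².
27.7552 + 12.0175 ≈ 39.8 m².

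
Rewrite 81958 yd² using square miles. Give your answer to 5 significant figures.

1 yd² = 3.22831 × 10^-7 square miles.
Thus 81958 × 3.22831 × 10^-7 ≈ 0.026459 mi².

0.026459 square miles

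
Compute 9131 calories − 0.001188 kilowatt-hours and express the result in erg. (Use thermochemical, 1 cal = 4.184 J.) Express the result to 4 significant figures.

9131 cal = 3.82041e+11 erg and 0.001188 kWh = 4.27680e+10 erg.
3.82041e+11 − 4.27680e+10 ≈ 3.393e+11 erg.

3.393e+11 ergs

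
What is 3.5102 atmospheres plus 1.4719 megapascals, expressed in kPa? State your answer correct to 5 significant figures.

1827.6 kilopascals

3.5102 atm = 355.671 kPa and 1.4719 MPa = 1471.90 kPa.
355.671 + 1471.90 ≈ 1827.6 kPa.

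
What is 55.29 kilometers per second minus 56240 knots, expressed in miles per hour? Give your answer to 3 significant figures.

55.29 km/s = 123680 mph and 56240 kn = 64719.8 mph.
123680 − 64719.8 ≈ 59000 mph.

59000 miles per hour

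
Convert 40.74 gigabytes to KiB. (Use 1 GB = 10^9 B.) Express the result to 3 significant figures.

3.98e+7 kibibytes

1 gigabyte = 976562.5 kibibytes.
40.74 × 976562.5 ≈ 3.98e+7 KiB.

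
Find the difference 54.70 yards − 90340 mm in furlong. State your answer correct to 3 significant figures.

54.70 yd = 0.248636 furlong and 90340 mm = 0.449077 furlong.
0.248636 − 0.449077 ≈ -0.200 furlong.

-0.200 furlong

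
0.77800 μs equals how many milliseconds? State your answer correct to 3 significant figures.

1 microsecond = 0.00100000 ms.
Then 0.77800 × 0.00100000 ≈ 0.000778 ms.

0.000778 milliseconds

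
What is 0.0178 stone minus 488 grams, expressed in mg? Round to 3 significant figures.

-375000 mg

0.0178 st = 113035 mg and 488 g = 488000 mg.
113035 − 488000 ≈ -375000 mg.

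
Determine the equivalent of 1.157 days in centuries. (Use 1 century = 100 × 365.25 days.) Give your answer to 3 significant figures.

1 day = 2.73785 × 10^-5 centuries.
Thus 1.157 × 2.73785 × 10^-5 ≈ 3.17 × 10^-5 century.

3.17 × 10^-5 centuries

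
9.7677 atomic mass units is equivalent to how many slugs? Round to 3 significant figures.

1.11 × 10^-27 slug

1 atomic mass unit = 1.13783 × 10^-28 slug.
Thus 9.7677 × 1.13783 × 10^-28 ≈ 1.11 × 10^-27 slug.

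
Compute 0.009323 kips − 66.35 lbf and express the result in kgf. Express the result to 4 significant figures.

0.009323 kip = 4.22884 kgf and 66.35 lbf = 30.0959 kgf.
4.22884 − 30.0959 ≈ -25.87 kgf.

-25.87 kilograms-force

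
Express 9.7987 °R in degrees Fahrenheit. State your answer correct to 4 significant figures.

-449.9 degrees Fahrenheit

°R = °F + 459.67.
Applying the formula gives -449.9 °F.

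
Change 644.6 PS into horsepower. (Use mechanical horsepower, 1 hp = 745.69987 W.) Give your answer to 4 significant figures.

635.8 horsepower

1 PS = 0.986320 hp.
So 644.6 × 0.986320 ≈ 635.8 hp.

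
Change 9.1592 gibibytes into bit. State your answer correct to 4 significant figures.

7.868e+10 bit

1 GiB = 8.58993e+9 bits.
9.1592 × 8.58993e+9 ≈ 7.868e+10 bit.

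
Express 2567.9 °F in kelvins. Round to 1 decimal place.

1682.0 kelvins

K = (°F + 459.67) × 5/9.
Applying the formula gives 1682.0 K.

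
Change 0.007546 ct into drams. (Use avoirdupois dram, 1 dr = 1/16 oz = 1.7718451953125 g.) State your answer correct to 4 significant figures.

1 carat = 0.112877 drams.
0.007546 × 0.112877 ≈ 0.0008518 dr.

0.0008518 dr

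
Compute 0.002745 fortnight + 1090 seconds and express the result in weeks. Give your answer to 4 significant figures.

0.002745 fortnight = 0.00549000 wk and 1090 s = 0.00180225 wk.
0.00549000 + 0.00180225 ≈ 0.007292 wk.

0.007292 weeks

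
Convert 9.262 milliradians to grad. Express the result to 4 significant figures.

1 mrad = 0.0636620 grad.
So 9.262 × 0.0636620 ≈ 0.5896 grad.

0.5896 grad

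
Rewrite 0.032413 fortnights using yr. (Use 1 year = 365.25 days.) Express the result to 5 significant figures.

0.0012424 yr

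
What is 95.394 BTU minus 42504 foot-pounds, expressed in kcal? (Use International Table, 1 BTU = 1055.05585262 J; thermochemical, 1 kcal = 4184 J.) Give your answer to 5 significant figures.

95.394 BTU = 24.0550 kcal and 42504 ft·lbf = 13.7733 kcal.
24.0550 − 13.7733 ≈ 10.282 kcal.

10.282 kcal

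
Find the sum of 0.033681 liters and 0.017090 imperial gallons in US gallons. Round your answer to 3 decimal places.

0.033681 L = 0.00889758 US gal and 0.017090 imp gal = 0.0205242 US gal.
0.00889758 + 0.0205242 ≈ 0.029 US gal.

0.029 US gallons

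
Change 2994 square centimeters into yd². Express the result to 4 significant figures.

0.3581 yd²

1 cm² = 0.000119599 yd².
2994 × 0.000119599 ≈ 0.3581 yd².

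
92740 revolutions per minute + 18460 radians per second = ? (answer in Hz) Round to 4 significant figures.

4484 hertz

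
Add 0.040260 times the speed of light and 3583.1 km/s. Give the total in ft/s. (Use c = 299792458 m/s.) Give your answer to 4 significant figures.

5.135e+7 feet per second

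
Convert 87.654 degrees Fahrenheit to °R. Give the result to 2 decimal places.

547.32 °R

°R = °F + 459.67.
Applying the formula gives 547.32 °R.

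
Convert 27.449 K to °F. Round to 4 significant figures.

-410.3 °F

K = (°F + 459.67) × 5/9.
Applying the formula gives -410.3 °F.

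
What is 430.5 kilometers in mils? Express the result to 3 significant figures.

1.69 × 10^10 mils

1 kilometer = 3.93701 × 10^7 mil.
430.5 × 3.93701 × 10^7 ≈ 1.69 × 10^10 mil.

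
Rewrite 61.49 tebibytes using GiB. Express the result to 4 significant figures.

62970 gibibytes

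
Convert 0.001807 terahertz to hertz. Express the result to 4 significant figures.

1 terahertz = 1.00000 × 10^12 hertz.
0.001807 × 1.00000 × 10^12 ≈ 1.807 × 10^9 Hz.

1.807 × 10^9 hertz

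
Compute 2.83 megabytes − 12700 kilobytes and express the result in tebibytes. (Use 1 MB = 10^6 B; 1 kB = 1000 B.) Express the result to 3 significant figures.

-8.98e-6 TiB

2.83 MB = 2.57387e-6 TiB and 12700 kB = 1.15506e-5 TiB.
2.57387e-6 − 1.15506e-5 ≈ -8.98e-6 TiB.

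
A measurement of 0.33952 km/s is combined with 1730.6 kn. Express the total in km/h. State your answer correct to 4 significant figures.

0.33952 km/s = 1222.27 km/h and 1730.6 kn = 3205.07 km/h.
1222.27 + 3205.07 ≈ 4427 km/h.

4427 kilometers per hour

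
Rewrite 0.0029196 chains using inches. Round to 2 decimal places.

1 chain = 792.000 in.
Then 0.0029196 × 792.000 ≈ 2.31 in.

2.31 in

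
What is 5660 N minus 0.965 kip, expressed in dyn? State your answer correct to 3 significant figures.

1.37 × 10^8 dyn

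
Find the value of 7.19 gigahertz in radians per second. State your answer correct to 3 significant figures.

1 gigahertz = 6.28319 × 10^9 rad/s.
Then 7.19 × 6.28319 × 10^9 ≈ 4.52 × 10^10 rad/s.

4.52 × 10^10 rad/s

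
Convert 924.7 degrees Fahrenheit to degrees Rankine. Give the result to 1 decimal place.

1384.4 °R

°R = °F + 459.67.
Applying the formula gives 1384.4 °R.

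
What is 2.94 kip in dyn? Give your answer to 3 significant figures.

1.31e+9 dyn

1 kip = 4.44822e+8 dynes.
Then 2.94 × 4.44822e+8 ≈ 1.31e+9 dyn.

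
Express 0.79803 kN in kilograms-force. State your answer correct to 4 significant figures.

1 kN = 101.972 kgf.
0.79803 × 101.972 ≈ 81.38 kgf.

81.38 kilograms-force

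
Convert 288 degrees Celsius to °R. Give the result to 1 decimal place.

1010.1 °R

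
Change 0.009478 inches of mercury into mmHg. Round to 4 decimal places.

1 inHg = 25.4000 millimeters of mercury.
0.009478 × 25.4000 ≈ 0.2407 mmHg.

0.2407 mmHg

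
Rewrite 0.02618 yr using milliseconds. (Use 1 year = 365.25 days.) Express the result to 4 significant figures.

1 yr = 3.15576 × 10^10 ms.
0.02618 × 3.15576 × 10^10 ≈ 8.262 × 10^8 ms.

8.262 × 10^8 ms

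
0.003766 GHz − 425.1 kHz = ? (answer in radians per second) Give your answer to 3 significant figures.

2.10 × 10^7 rad/s

0.003766 GHz = 2.36625 × 10^7 rad/s and 425.1 kHz = 2.67098 × 10^6 rad/s.
2.36625 × 10^7 − 2.67098 × 10^6 ≈ 2.10 × 10^7 rad/s.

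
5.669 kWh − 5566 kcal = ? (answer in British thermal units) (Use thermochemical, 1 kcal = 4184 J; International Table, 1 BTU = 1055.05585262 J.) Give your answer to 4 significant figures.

5.669 kWh = 19343.43 BTU and 5566 kcal = 22072.90 BTU.
19343.43 − 22072.90 ≈ -2729 BTU.

-2729 British thermal units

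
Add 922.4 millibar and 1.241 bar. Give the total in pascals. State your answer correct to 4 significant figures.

922.4 mbar = 92240.0 Pa and 1.241 bar = 124100 Pa.
92240.0 + 124100 ≈ 216300 Pa.

216300 Pa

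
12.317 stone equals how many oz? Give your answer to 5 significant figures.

2759.0 oz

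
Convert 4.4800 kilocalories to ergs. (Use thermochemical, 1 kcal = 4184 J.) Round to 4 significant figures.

1.874 × 10^11 erg

1 kilocalorie = 4.18400 × 10^10 erg.
Thus 4.4800 × 4.18400 × 10^10 ≈ 1.874 × 10^11 erg.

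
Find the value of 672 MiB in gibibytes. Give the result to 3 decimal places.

0.656 GiB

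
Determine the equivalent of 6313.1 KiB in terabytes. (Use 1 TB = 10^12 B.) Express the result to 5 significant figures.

6.4646e-6 TB

1 kibibyte = 1.02400e-9 terabytes.
6313.1 × 1.02400e-9 ≈ 6.4646e-6 TB.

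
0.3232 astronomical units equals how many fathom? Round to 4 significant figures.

2.644 × 10^10 fathom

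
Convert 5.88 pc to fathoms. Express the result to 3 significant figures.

1 parsec = 1.68727e+16 fathoms.
So 5.88 × 1.68727e+16 ≈ 9.92e+16 fathom.

9.92e+16 fathoms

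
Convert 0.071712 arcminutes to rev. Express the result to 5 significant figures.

1 arcmin = 4.62963e-5 revolutions.
Then 0.071712 × 4.62963e-5 ≈ 3.3200e-6 rev.

3.3200e-6 rev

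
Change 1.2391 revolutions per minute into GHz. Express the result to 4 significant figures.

1 rpm = 1.66667e-11 gigahertz.
Then 1.2391 × 1.66667e-11 ≈ 2.065e-11 GHz.

2.065e-11 gigahertz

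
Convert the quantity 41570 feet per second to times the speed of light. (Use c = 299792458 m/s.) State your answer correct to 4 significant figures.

4.226 × 10^-5 c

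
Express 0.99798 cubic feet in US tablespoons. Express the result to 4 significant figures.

1911 US tbsp

1 ft³ = 1915.01 US tablespoons.
So 0.99798 × 1915.01 ≈ 1911 US tbsp.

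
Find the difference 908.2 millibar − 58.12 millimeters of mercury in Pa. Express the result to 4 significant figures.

908.2 mbar = 90820.0 Pa and 58.12 mmHg = 7748.70 Pa.
90820.0 − 7748.70 ≈ 83070 Pa.

83070 Pa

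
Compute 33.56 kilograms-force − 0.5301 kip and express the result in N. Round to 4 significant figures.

33.56 kgf = 329.111 N and 0.5301 kip = 2358.00 N.
329.111 − 2358.00 ≈ -2029 N.

-2029 N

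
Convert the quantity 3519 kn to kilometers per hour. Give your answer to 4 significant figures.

6517 kilometers per hour

1 knot = 1.85200 kilometers per hour.
Thus 3519 × 1.85200 ≈ 6517 km/h.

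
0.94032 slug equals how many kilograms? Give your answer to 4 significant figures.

13.72 kg

1 slug = 14.5939 kilograms.
Then 0.94032 × 14.5939 ≈ 13.72 kg.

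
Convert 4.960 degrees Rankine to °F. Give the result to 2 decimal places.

°R = °F + 459.67.
Applying the formula gives -454.71 °F.

-454.71 degrees Fahrenheit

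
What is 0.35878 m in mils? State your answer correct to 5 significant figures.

14125 mil

1 m = 39370.1 mil.
Thus 0.35878 × 39370.1 ≈ 14125 mil.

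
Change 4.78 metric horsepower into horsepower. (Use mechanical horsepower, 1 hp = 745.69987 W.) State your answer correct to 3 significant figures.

4.71 horsepower

1 metric horsepower = 0.986320 horsepower.
Thus 4.78 × 0.986320 ≈ 4.71 hp.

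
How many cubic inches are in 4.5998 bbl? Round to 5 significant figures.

1 bbl = 9702.00 in³.
Thus 4.5998 × 9702.00 ≈ 44627 in³.

44627 cubic inches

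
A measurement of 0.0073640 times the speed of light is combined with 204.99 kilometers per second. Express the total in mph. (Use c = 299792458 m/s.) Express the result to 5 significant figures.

0.0073640 c = 4.93842 × 10^6 mph and 204.99 km/s = 458550 mph.
4.93842 × 10^6 + 458550 ≈ 5.3970 × 10^6 mph.

5.3970 × 10^6 mph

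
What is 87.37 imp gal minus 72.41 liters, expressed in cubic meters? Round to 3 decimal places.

0.325 m³

87.37 imp gal = 0.397192 m³ and 72.41 L = 0.0724100 m³.
0.397192 − 0.0724100 ≈ 0.325 m³.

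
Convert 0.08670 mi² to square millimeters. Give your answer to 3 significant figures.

2.25e+11 mm²

1 square mile = 2.58999e+12 mm².
So 0.08670 × 2.58999e+12 ≈ 2.25e+11 mm².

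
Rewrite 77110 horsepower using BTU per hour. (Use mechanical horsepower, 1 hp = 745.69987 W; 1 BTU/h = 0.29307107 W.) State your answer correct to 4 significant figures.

1.962e+8 BTU/h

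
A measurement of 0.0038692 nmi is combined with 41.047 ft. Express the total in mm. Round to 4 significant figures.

19680 mm

0.0038692 nmi = 7165.76 mm and 41.047 ft = 12511.1 mm.
7165.76 + 12511.1 ≈ 19680 mm.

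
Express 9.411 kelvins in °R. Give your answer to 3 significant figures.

°R = K × 9/5.
Applying the formula gives 16.9 °R.

16.9 degrees Rankine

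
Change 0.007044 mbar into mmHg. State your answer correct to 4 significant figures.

0.005283 mmHg

1 mbar = 0.750062 mmHg.
Then 0.007044 × 0.750062 ≈ 0.005283 mmHg.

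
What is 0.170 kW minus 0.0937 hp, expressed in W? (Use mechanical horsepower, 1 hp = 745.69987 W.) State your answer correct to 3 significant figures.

100 W

0.170 kW = 170.000 W and 0.0937 hp = 69.8721 W.
170.000 − 69.8721 ≈ 100 W.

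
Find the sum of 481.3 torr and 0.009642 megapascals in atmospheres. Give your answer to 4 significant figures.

481.3 torr = 0.633289 atm and 0.009642 MPa = 0.0951591 atm.
0.633289 + 0.0951591 ≈ 0.7284 atm.

0.7284 atmospheres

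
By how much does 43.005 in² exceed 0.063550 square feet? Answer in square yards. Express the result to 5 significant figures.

43.005 in² = 0.0331829 yd² and 0.063550 ft² = 0.00706111 yd².
0.0331829 − 0.00706111 ≈ 0.026122 yd².

0.026122 yd²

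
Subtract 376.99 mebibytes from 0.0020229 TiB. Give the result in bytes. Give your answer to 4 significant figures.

1.829e+9 bytes

0.0020229 TiB = 2.22420e+9 B and 376.99 MiB = 3.95303e+8 B.
2.22420e+9 − 3.95303e+8 ≈ 1.829e+9 B.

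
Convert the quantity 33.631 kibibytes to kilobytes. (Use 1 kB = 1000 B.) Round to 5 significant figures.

34.438 kB

1 KiB = 1.02400 kB.
Thus 33.631 × 1.02400 ≈ 34.438 kB.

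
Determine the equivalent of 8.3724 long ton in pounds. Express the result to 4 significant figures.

1 long ton = 2240.00 lb.
So 8.3724 × 2240.00 ≈ 18750 lb.

18750 lb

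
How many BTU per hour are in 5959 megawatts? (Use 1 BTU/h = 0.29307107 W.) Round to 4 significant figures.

2.033 × 10^10 BTU/h

1 MW = 3.41214 × 10^6 BTU/h.
So 5959 × 3.41214 × 10^6 ≈ 2.033 × 10^10 BTU/h.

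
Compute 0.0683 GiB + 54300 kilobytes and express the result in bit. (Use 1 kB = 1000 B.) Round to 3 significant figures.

1.02 × 10^9 bit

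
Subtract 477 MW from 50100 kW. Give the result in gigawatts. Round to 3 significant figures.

50100 kW = 0.0501000 GW and 477 MW = 0.477000 GW.
0.0501000 − 0.477000 ≈ -0.427 GW.

-0.427 GW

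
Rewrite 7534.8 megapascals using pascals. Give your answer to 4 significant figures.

1 megapascal = 1.00000e+6 pascals.
Thus 7534.8 × 1.00000e+6 ≈ 7.535e+9 Pa.

7.535e+9 pascals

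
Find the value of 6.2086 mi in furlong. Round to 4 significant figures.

49.67 furlong

1 mile = 8.00000 furlong.
Then 6.2086 × 8.00000 ≈ 49.67 furlong.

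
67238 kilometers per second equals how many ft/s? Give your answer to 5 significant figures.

2.2060e+8 feet per second

1 km/s = 3280.84 feet per second.
Thus 67238 × 3280.84 ≈ 2.2060e+8 ft/s.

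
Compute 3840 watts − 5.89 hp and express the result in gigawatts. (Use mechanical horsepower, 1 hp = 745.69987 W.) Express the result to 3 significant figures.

3840 W = 3.84000 × 10^-6 GW and 5.89 hp = 4.39217 × 10^-6 GW.
3.84000 × 10^-6 − 4.39217 × 10^-6 ≈ -5.52 × 10^-7 GW.

-5.52 × 10^-7 GW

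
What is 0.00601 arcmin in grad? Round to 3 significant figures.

0.000111 gradians

1 arcmin = 0.0185185 gradians.
So 0.00601 × 0.0185185 ≈ 0.000111 grad.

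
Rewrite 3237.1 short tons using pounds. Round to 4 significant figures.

6.474e+6 pounds

1 short ton = 2000.00 pounds.
3237.1 × 2000.00 ≈ 6.474e+6 lb.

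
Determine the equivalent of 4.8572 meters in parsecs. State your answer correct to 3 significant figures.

1 m = 3.24078e-17 pc.
4.8572 × 3.24078e-17 ≈ 1.57e-16 pc.

1.57e-16 pc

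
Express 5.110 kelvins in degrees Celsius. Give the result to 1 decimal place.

K = °C + 273.15.
Applying the formula gives -268.0 °C.

-268.0 °C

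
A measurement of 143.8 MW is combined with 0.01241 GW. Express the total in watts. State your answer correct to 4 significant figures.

1.562 × 10^8 W

143.8 MW = 1.43800 × 10^8 W and 0.01241 GW = 1.24100 × 10^7 W.
1.43800 × 10^8 + 1.24100 × 10^7 ≈ 1.562 × 10^8 W.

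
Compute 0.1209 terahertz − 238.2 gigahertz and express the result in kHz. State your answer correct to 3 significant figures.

0.1209 THz = 1.20900 × 10^8 kHz and 238.2 GHz = 2.38200 × 10^8 kHz.
1.20900 × 10^8 − 2.38200 × 10^8 ≈ -1.17 × 10^8 kHz.

-1.17 × 10^8 kHz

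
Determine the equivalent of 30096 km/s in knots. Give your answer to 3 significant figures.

5.85 × 10^7 knots

1 km/s = 1943.84 kn.
Thus 30096 × 1943.84 ≈ 5.85 × 10^7 kn.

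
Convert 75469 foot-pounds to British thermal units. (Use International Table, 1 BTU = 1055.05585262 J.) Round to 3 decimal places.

96.983 British thermal units

1 foot-pound = 0.00128507 British thermal units.
Then 75469 × 0.00128507 ≈ 96.983 BTU.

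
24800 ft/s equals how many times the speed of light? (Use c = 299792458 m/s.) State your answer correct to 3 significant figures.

2.52e-5 times the speed of light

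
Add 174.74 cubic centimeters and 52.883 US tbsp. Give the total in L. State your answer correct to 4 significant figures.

0.9567 liters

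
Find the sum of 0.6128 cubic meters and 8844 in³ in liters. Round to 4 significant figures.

757.7 L

0.6128 m³ = 612.800 L and 8844 in³ = 144.927 L.
612.800 + 144.927 ≈ 757.7 L.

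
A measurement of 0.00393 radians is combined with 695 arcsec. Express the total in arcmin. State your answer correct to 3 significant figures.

0.00393 rad = 13.5103 arcmin and 695 arcsec = 11.5833 arcmin.
13.5103 + 11.5833 ≈ 25.1 arcmin.

25.1 arcmin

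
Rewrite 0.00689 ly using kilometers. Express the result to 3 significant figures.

1 light-year = 9.46073 × 10^12 km.
0.00689 × 9.46073 × 10^12 ≈ 6.52 × 10^10 km.

6.52 × 10^10 km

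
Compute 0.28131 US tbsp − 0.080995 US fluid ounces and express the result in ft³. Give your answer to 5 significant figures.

6.2308e-5 cubic feet

0.28131 US tbsp = 0.0001468972 ft³ and 0.080995 US fl oz = 8.458950e-5 ft³.
0.0001468972 − 8.458950e-5 ≈ 6.2308e-5 ft³.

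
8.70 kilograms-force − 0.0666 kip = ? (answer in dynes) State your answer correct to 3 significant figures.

8.70 kgf = 8.53179e+6 dyn and 0.0666 kip = 2.96252e+7 dyn.
8.53179e+6 − 2.96252e+7 ≈ -2.11e+7 dyn.

-2.11e+7 dynes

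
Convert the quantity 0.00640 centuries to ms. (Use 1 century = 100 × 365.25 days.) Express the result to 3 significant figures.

1 century = 3.15576 × 10^12 ms.
Thus 0.00640 × 3.15576 × 10^12 ≈ 2.02 × 10^10 ms.

2.02 × 10^10 ms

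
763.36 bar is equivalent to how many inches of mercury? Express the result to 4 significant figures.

22540 inHg

1 bar = 29.5300 inHg.
Then 763.36 × 29.5300 ≈ 22540 inHg.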